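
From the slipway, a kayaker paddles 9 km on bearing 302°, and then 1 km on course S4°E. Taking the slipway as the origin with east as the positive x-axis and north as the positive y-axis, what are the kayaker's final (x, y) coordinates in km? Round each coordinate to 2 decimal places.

(-7.56, 3.77)

Leg 1 (302°, 9 km): east 9 sin 302° = -7.63, north 9 cos 302° = 4.77
Leg 2 (S4°E, 1 km): east 1 sin 176° = 0.07, north 1 cos 176° = -1.00
Summing: -7.56 km east, 3.77 km north → (-7.56, 3.77).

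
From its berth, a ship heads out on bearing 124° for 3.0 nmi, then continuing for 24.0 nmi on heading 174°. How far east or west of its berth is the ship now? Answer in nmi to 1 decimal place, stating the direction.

5.0 nmi east

Leg 1 (124°, 3.0 nmi): east 3.0 sin 124° = 2.49, north 3.0 cos 124° = -1.68
Leg 2 (174°, 24.0 nmi): east 24.0 sin 174° = 2.51, north 24.0 cos 174° = -23.87
Net east component: 5.00 nmi.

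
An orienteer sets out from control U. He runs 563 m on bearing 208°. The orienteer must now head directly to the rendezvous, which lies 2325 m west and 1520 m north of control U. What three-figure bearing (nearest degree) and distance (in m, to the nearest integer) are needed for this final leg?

Leg 1 (208°, 563 m): east 563 sin 208° = -264.31, north 563 cos 208° = -497.10
Current position: (-264.31, -497.10). Target: (-2325, 1520). Remaining: Δeast = -2060.69, Δnorth = 2017.10.
Bearing = atan2(-2060.69, 2017.10) mod 360° = 314.39°; distance = √((-2060.69)² + (2017.10)²) = 2883.596 m.

314°, 2884 m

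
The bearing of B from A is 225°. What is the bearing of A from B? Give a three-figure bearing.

045°

Back-bearing = 225° − 180° = 045°.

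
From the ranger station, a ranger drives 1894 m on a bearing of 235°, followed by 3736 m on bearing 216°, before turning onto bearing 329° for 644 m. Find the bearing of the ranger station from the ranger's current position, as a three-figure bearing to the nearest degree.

049°

Leg 1 (235°, 1894 m): east 1894 sin 235° = -1551.47, north 1894 cos 235° = -1086.35
Leg 2 (216°, 3736 m): east 3736 sin 216° = -2195.97, north 3736 cos 216° = -3022.49
Leg 3 (329°, 644 m): east 644 sin 329° = -331.68, north 644 cos 329° = 552.02
Net displacement: -4079.12 east, -3556.83 north. Direction back to start is (4079.12, 3556.83): bearing = atan2(4079.12, 3556.83) mod 360° = 48.91° ≈ 049°.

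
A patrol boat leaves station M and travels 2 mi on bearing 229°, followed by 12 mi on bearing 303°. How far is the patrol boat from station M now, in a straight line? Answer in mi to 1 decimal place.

Leg 1 (229°, 2 mi): east 2 sin 229° = -1.51, north 2 cos 229° = -1.31
Leg 2 (303°, 12 mi): east 12 sin 303° = -10.06, north 12 cos 303° = 6.54
Net: -11.57 east, 5.22 north. Distance = √((-11.57)² + (5.22)²) = 12.698 mi.

12.7 mi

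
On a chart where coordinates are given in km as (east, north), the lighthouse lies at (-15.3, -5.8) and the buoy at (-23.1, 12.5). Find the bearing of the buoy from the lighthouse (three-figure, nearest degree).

337°

Δeast = -23.1 − -15.3 = -7.80; Δnorth = 12.5 − -5.8 = 18.30.
Bearing = atan2(Δeast, Δnorth) mod 360° = 336.91° ≈ 337°.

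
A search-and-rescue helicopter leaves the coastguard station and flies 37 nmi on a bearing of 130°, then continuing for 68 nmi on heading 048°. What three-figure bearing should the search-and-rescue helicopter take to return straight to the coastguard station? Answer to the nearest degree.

Leg 1 (130°, 37 nmi): east 37 sin 130° = 28.34, north 37 cos 130° = -23.78
Leg 2 (048°, 68 nmi): east 68 sin 48° = 50.53, north 68 cos 48° = 45.50
Net displacement: 78.88 east, 21.72 north. Direction back to start is (-78.88, -21.72): bearing = atan2(-78.88, -21.72) mod 360° = 254.61° ≈ 255°.

255°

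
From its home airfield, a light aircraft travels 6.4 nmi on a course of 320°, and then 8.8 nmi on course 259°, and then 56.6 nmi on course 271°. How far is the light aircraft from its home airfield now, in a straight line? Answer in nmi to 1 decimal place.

69.5 nmi

Leg 1 (320°, 6.4 nmi): east 6.4 sin 320° = -4.11, north 6.4 cos 320° = 4.90
Leg 2 (259°, 8.8 nmi): east 8.8 sin 259° = -8.64, north 8.8 cos 259° = -1.68
Leg 3 (271°, 56.6 nmi): east 56.6 sin 271° = -56.59, north 56.6 cos 271° = 0.99
Net: -69.34 east, 4.21 north. Distance = √((-69.34)² + (4.21)²) = 69.471 nmi.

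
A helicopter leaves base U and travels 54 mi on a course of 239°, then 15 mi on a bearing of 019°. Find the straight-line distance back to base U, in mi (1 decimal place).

43.6 mi

Leg 1 (239°, 54 mi): east 54 sin 239° = -46.29, north 54 cos 239° = -27.81
Leg 2 (019°, 15 mi): east 15 sin 19° = 4.88, north 15 cos 19° = 14.18
Net: -41.40 east, -13.63 north. Distance = √((-41.40)² + (-13.63)²) = 43.589 mi.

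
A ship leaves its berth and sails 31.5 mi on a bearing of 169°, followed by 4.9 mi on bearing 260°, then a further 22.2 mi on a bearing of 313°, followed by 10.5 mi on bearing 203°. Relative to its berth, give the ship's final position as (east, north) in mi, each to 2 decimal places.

(-19.15, -26.30)

Leg 1 (169°, 31.5 mi): east 31.5 sin 169° = 6.01, north 31.5 cos 169° = -30.92
Leg 2 (260°, 4.9 mi): east 4.9 sin 260° = -4.83, north 4.9 cos 260° = -0.85
Leg 3 (313°, 22.2 mi): east 22.2 sin 313° = -16.24, north 22.2 cos 313° = 15.14
Leg 4 (203°, 10.5 mi): east 10.5 sin 203° = -4.10, north 10.5 cos 203° = -9.67
Summing: -19.15 mi east, -26.30 mi north → (-19.15, -26.30).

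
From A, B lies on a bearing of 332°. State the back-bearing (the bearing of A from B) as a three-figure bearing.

Back-bearing = 332° − 180° = 152°.

152°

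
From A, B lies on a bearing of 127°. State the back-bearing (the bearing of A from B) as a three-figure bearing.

307°

Back-bearing = 127° + 180° = 307°.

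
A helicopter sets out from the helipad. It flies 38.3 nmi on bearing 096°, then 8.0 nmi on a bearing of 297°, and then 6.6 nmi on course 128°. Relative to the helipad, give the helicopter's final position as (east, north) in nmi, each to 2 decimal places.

(36.16, -4.43)

Leg 1 (096°, 38.3 nmi): east 38.3 sin 96° = 38.09, north 38.3 cos 96° = -4.00
Leg 2 (297°, 8.0 nmi): east 8.0 sin 297° = -7.13, north 8.0 cos 297° = 3.63
Leg 3 (128°, 6.6 nmi): east 6.6 sin 128° = 5.20, north 6.6 cos 128° = -4.06
Summing: 36.16 nmi east, -4.43 nmi north → (36.16, -4.43).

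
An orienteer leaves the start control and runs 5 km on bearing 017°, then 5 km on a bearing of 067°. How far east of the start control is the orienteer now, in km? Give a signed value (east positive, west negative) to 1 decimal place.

Leg 1 (017°, 5 km): east 5 sin 17° = 1.46, north 5 cos 17° = 4.78
Leg 2 (067°, 5 km): east 5 sin 67° = 4.60, north 5 cos 67° = 1.95
Net east component: 6.06 km.

6.1 km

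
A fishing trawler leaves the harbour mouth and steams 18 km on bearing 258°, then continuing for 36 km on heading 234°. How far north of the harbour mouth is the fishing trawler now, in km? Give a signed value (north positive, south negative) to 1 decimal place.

Leg 1 (258°, 18 km): east 18 sin 258° = -17.61, north 18 cos 258° = -3.74
Leg 2 (234°, 36 km): east 36 sin 234° = -29.12, north 36 cos 234° = -21.16
Net north component: -24.90 km.

-24.9 km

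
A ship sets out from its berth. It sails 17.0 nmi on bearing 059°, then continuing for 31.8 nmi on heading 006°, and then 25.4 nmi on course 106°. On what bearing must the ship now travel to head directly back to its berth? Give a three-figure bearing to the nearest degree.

Leg 1 (059°, 17.0 nmi): east 17.0 sin 59° = 14.57, north 17.0 cos 59° = 8.76
Leg 2 (006°, 31.8 nmi): east 31.8 sin 6° = 3.32, north 31.8 cos 6° = 31.63
Leg 3 (106°, 25.4 nmi): east 25.4 sin 106° = 24.42, north 25.4 cos 106° = -7.00
Net displacement: 42.31 east, 33.38 north. Direction back to start is (-42.31, -33.38): bearing = atan2(-42.31, -33.38) mod 360° = 231.73° ≈ 232°.

232°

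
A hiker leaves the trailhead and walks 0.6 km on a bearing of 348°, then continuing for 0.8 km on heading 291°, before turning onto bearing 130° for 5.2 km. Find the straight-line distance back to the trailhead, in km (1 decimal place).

4.0 km

Leg 1 (348°, 0.6 km): east 0.6 sin 348° = -0.12, north 0.6 cos 348° = 0.59
Leg 2 (291°, 0.8 km): east 0.8 sin 291° = -0.75, north 0.8 cos 291° = 0.29
Leg 3 (130°, 5.2 km): east 5.2 sin 130° = 3.98, north 5.2 cos 130° = -3.34
Net: 3.11 east, -2.47 north. Distance = √((3.11)² + (-2.47)²) = 3.972 km.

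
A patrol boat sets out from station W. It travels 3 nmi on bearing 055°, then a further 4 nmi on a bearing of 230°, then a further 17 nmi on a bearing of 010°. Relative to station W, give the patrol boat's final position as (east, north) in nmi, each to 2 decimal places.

(2.35, 15.89)

Leg 1 (055°, 3 nmi): east 3 sin 55° = 2.46, north 3 cos 55° = 1.72
Leg 2 (230°, 4 nmi): east 4 sin 230° = -3.06, north 4 cos 230° = -2.57
Leg 3 (010°, 17 nmi): east 17 sin 10° = 2.95, north 17 cos 10° = 16.74
Summing: 2.35 nmi east, 15.89 nmi north → (2.35, 15.89).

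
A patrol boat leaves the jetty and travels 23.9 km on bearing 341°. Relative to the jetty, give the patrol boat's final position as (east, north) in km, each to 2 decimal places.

Leg 1 (341°, 23.9 km): east 23.9 sin 341° = -7.78, north 23.9 cos 341° = 22.60
Summing: -7.78 km east, 22.60 km north → (-7.78, 22.60).

(-7.78, 22.60)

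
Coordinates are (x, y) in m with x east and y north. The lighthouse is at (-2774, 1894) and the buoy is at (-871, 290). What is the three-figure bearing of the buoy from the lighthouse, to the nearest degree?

Δeast = -871 − -2774 = 1903.00; Δnorth = 290 − 1894 = -1604.00.
Bearing = atan2(Δeast, Δnorth) mod 360° = 130.13° ≈ 130°.

130°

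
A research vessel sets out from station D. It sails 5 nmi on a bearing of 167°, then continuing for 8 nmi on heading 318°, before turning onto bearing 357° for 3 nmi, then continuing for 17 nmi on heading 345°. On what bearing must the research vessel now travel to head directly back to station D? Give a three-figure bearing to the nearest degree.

157°

Leg 1 (167°, 5 nmi): east 5 sin 167° = 1.12, north 5 cos 167° = -4.87
Leg 2 (318°, 8 nmi): east 8 sin 318° = -5.35, north 8 cos 318° = 5.95
Leg 3 (357°, 3 nmi): east 3 sin 357° = -0.16, north 3 cos 357° = 3.00
Leg 4 (345°, 17 nmi): east 17 sin 345° = -4.40, north 17 cos 345° = 16.42
Net displacement: -8.79 east, 20.49 north. Direction back to start is (8.79, -20.49): bearing = atan2(8.79, -20.49) mod 360° = 156.79° ≈ 157°.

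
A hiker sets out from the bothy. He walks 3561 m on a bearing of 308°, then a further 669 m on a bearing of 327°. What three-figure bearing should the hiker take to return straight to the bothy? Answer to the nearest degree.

Leg 1 (308°, 3561 m): east 3561 sin 308° = -2806.11, north 3561 cos 308° = 2192.37
Leg 2 (327°, 669 m): east 669 sin 327° = -364.36, north 669 cos 327° = 561.07
Net displacement: -3170.47 east, 2753.44 north. Direction back to start is (3170.47, -2753.44): bearing = atan2(3170.47, -2753.44) mod 360° = 130.97° ≈ 131°.

131°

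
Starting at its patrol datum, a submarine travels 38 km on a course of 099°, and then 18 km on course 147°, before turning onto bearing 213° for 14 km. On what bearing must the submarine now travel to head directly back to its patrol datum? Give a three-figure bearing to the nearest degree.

Leg 1 (099°, 38 km): east 38 sin 99° = 37.53, north 38 cos 99° = -5.94
Leg 2 (147°, 18 km): east 18 sin 147° = 9.80, north 18 cos 147° = -15.10
Leg 3 (213°, 14 km): east 14 sin 213° = -7.62, north 14 cos 213° = -11.74
Net displacement: 39.71 east, -32.78 north. Direction back to start is (-39.71, 32.78): bearing = atan2(-39.71, 32.78) mod 360° = 309.54° ≈ 310°.

310°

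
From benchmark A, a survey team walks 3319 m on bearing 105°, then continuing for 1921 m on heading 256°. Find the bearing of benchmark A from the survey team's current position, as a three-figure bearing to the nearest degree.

315°

Leg 1 (105°, 3319 m): east 3319 sin 105° = 3205.91, north 3319 cos 105° = -859.02
Leg 2 (256°, 1921 m): east 1921 sin 256° = -1863.94, north 1921 cos 256° = -464.73
Net displacement: 1341.97 east, -1323.75 north. Direction back to start is (-1341.97, 1323.75): bearing = atan2(-1341.97, 1323.75) mod 360° = 314.61° ≈ 315°.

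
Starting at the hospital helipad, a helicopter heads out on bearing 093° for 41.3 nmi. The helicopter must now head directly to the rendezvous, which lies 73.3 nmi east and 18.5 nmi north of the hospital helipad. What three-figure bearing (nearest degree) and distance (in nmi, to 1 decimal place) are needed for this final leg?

Leg 1 (093°, 41.3 nmi): east 41.3 sin 93° = 41.24, north 41.3 cos 93° = -2.16
Current position: (41.24, -2.16). Target: (73.3, 18.5). Remaining: Δeast = 32.06, Δnorth = 20.66.
Bearing = atan2(32.06, 20.66) mod 360° = 57.20°; distance = √((32.06)² + (20.66)²) = 38.138 nmi.

057°, 38.1 nmi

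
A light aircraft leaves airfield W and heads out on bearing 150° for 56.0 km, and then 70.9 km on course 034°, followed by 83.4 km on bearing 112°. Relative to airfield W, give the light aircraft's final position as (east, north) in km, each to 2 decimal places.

Leg 1 (150°, 56.0 km): east 56.0 sin 150° = 28.00, north 56.0 cos 150° = -48.50
Leg 2 (034°, 70.9 km): east 70.9 sin 34° = 39.65, north 70.9 cos 34° = 58.78
Leg 3 (112°, 83.4 km): east 83.4 sin 112° = 77.33, north 83.4 cos 112° = -31.24
Summing: 144.97 km east, -20.96 km north → (144.97, -20.96).

(144.97, -20.96)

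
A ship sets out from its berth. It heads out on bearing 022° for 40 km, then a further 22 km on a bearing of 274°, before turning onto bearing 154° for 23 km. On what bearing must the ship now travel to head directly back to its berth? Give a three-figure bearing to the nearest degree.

190°

Leg 1 (022°, 40 km): east 40 sin 22° = 14.98, north 40 cos 22° = 37.09
Leg 2 (274°, 22 km): east 22 sin 274° = -21.95, north 22 cos 274° = 1.53
Leg 3 (154°, 23 km): east 23 sin 154° = 10.08, north 23 cos 154° = -20.67
Net displacement: 3.12 east, 17.95 north. Direction back to start is (-3.12, -17.95): bearing = atan2(-3.12, -17.95) mod 360° = 189.86° ≈ 190°.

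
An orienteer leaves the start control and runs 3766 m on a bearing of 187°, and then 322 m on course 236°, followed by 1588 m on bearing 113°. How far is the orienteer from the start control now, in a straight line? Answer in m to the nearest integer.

4598 m

Leg 1 (187°, 3766 m): east 3766 sin 187° = -458.96, north 3766 cos 187° = -3737.93
Leg 2 (236°, 322 m): east 322 sin 236° = -266.95, north 322 cos 236° = -180.06
Leg 3 (113°, 1588 m): east 1588 sin 113° = 1461.76, north 1588 cos 113° = -620.48
Net: 735.85 east, -4538.47 north. Distance = √((735.85)² + (-4538.47)²) = 4597.737 m.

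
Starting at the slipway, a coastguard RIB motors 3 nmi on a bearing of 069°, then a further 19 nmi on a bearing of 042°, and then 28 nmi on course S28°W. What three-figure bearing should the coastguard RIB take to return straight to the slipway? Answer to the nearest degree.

Leg 1 (069°, 3 nmi): east 3 sin 69° = 2.80, north 3 cos 69° = 1.08
Leg 2 (042°, 19 nmi): east 19 sin 42° = 12.71, north 19 cos 42° = 14.12
Leg 3 (S28°W, 28 nmi): east 28 sin 208° = -13.15, north 28 cos 208° = -24.72
Net displacement: 2.37 east, -9.53 north. Direction back to start is (-2.37, 9.53): bearing = atan2(-2.37, 9.53) mod 360° = 346.04° ≈ 346°.

346°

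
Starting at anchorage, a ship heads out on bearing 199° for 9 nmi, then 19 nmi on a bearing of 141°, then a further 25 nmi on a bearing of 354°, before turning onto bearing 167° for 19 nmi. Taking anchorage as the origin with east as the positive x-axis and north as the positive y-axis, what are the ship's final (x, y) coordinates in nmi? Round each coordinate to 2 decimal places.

(10.69, -16.93)

Leg 1 (199°, 9 nmi): east 9 sin 199° = -2.93, north 9 cos 199° = -8.51
Leg 2 (141°, 19 nmi): east 19 sin 141° = 11.96, north 19 cos 141° = -14.77
Leg 3 (354°, 25 nmi): east 25 sin 354° = -2.61, north 25 cos 354° = 24.86
Leg 4 (167°, 19 nmi): east 19 sin 167° = 4.27, north 19 cos 167° = -18.51
Summing: 10.69 nmi east, -16.93 nmi north → (10.69, -16.93).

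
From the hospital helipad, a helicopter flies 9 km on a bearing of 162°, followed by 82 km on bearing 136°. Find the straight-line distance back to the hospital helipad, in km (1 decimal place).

Leg 1 (162°, 9 km): east 9 sin 162° = 2.78, north 9 cos 162° = -8.56
Leg 2 (136°, 82 km): east 82 sin 136° = 56.96, north 82 cos 136° = -58.99
Net: 59.74 east, -67.55 north. Distance = √((59.74)² + (-67.55)²) = 90.175 km.

90.2 km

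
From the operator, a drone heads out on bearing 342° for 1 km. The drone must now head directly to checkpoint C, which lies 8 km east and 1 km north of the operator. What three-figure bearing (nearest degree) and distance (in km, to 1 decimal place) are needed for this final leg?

Leg 1 (342°, 1 km): east 1 sin 342° = -0.31, north 1 cos 342° = 0.95
Current position: (-0.31, 0.95). Target: (8, 1). Remaining: Δeast = 8.31, Δnorth = 0.05.
Bearing = atan2(8.31, 0.05) mod 360° = 89.66°; distance = √((8.31)² + (0.05)²) = 8.309 km.

090°, 8.3 km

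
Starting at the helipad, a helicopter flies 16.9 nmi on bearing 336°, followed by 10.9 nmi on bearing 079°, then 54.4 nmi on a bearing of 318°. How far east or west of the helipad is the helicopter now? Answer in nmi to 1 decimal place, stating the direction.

Leg 1 (336°, 16.9 nmi): east 16.9 sin 336° = -6.87, north 16.9 cos 336° = 15.44
Leg 2 (079°, 10.9 nmi): east 10.9 sin 79° = 10.70, north 10.9 cos 79° = 2.08
Leg 3 (318°, 54.4 nmi): east 54.4 sin 318° = -36.40, north 54.4 cos 318° = 40.43
Net east component: -32.57 nmi.

32.6 nmi west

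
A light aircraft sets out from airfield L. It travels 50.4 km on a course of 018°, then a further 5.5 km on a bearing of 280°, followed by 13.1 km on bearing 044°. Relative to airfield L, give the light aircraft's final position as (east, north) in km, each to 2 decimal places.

Leg 1 (018°, 50.4 km): east 50.4 sin 18° = 15.57, north 50.4 cos 18° = 47.93
Leg 2 (280°, 5.5 km): east 5.5 sin 280° = -5.42, north 5.5 cos 280° = 0.96
Leg 3 (044°, 13.1 km): east 13.1 sin 44° = 9.10, north 13.1 cos 44° = 9.42
Summing: 19.26 km east, 58.31 km north → (19.26, 58.31).

(19.26, 58.31)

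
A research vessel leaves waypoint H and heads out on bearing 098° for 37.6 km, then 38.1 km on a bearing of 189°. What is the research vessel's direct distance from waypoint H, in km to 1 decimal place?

Leg 1 (098°, 37.6 km): east 37.6 sin 98° = 37.23, north 37.6 cos 98° = -5.23
Leg 2 (189°, 38.1 km): east 38.1 sin 189° = -5.96, north 38.1 cos 189° = -37.63
Net: 31.27 east, -42.86 north. Distance = √((31.27)² + (-42.86)²) = 53.060 km.

53.1 km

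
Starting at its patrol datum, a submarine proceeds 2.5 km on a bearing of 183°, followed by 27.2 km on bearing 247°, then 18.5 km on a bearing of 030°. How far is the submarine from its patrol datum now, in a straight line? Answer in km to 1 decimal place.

16.2 km

Leg 1 (183°, 2.5 km): east 2.5 sin 183° = -0.13, north 2.5 cos 183° = -2.50
Leg 2 (247°, 27.2 km): east 27.2 sin 247° = -25.04, north 27.2 cos 247° = -10.63
Leg 3 (030°, 18.5 km): east 18.5 sin 30° = 9.25, north 18.5 cos 30° = 16.02
Net: -15.92 east, 2.90 north. Distance = √((-15.92)² + (2.90)²) = 16.180 km.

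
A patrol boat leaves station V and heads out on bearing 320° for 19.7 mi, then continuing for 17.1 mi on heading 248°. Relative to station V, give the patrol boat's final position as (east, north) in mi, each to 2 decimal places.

(-28.52, 8.69)

Leg 1 (320°, 19.7 mi): east 19.7 sin 320° = -12.66, north 19.7 cos 320° = 15.09
Leg 2 (248°, 17.1 mi): east 17.1 sin 248° = -15.85, north 17.1 cos 248° = -6.41
Summing: -28.52 mi east, 8.69 mi north → (-28.52, 8.69).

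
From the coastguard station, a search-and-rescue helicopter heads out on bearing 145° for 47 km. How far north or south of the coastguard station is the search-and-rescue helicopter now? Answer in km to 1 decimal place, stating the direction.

Leg 1 (145°, 47 km): east 47 sin 145° = 26.96, north 47 cos 145° = -38.50
Net north component: -38.50 km.

38.5 km south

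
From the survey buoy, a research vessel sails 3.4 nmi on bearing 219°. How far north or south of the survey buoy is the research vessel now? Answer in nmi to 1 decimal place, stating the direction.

Leg 1 (219°, 3.4 nmi): east 3.4 sin 219° = -2.14, north 3.4 cos 219° = -2.64
Net north component: -2.64 nmi.

2.6 nmi south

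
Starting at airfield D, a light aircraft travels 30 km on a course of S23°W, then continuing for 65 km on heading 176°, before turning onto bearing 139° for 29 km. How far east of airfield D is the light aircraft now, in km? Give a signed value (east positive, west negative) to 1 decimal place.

11.8 km

Leg 1 (S23°W, 30 km): east 30 sin 203° = -11.72, north 30 cos 203° = -27.62
Leg 2 (176°, 65 km): east 65 sin 176° = 4.53, north 65 cos 176° = -64.84
Leg 3 (139°, 29 km): east 29 sin 139° = 19.03, north 29 cos 139° = -21.89
Net east component: 11.84 km.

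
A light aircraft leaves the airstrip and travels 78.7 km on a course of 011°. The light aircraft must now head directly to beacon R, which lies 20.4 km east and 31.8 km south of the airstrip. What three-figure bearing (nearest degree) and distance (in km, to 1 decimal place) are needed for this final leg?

Leg 1 (011°, 78.7 km): east 78.7 sin 11° = 15.02, north 78.7 cos 11° = 77.25
Current position: (15.02, 77.25). Target: (20.4, -31.8). Remaining: Δeast = 5.38, Δnorth = -109.05.
Bearing = atan2(5.38, -109.05) mod 360° = 177.17°; distance = √((5.38)² + (-109.05)²) = 109.187 km.

177°, 109.2 km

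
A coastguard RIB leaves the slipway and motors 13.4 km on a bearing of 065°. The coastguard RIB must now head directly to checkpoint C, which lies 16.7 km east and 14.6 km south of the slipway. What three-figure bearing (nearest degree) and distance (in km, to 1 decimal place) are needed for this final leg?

167°, 20.8 km

Leg 1 (065°, 13.4 km): east 13.4 sin 65° = 12.14, north 13.4 cos 65° = 5.66
Current position: (12.14, 5.66). Target: (16.7, -14.6). Remaining: Δeast = 4.56, Δnorth = -20.26.
Bearing = atan2(4.56, -20.26) mod 360° = 167.33°; distance = √((4.56)² + (-20.26)²) = 20.769 km.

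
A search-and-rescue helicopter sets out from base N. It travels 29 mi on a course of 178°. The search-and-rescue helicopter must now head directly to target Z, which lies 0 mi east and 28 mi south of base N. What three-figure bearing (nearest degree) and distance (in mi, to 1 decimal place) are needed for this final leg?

Leg 1 (178°, 29 mi): east 29 sin 178° = 1.01, north 29 cos 178° = -28.98
Current position: (1.01, -28.98). Target: (0, -28). Remaining: Δeast = -1.01, Δnorth = 0.98.
Bearing = atan2(-1.01, 0.98) mod 360° = 314.15°; distance = √((-1.01)² + (0.98)²) = 1.410 mi.

314°, 1.4 mi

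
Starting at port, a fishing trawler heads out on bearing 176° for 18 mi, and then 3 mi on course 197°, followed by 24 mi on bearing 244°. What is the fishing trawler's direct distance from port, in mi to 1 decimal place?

37.8 mi

Leg 1 (176°, 18 mi): east 18 sin 176° = 1.26, north 18 cos 176° = -17.96
Leg 2 (197°, 3 mi): east 3 sin 197° = -0.88, north 3 cos 197° = -2.87
Leg 3 (244°, 24 mi): east 24 sin 244° = -21.57, north 24 cos 244° = -10.52
Net: -21.19 east, -31.35 north. Distance = √((-21.19)² + (-31.35)²) = 37.838 mi.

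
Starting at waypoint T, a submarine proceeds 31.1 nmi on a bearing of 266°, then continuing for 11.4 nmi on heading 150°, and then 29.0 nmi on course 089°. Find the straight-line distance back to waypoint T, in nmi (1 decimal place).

12.1 nmi

Leg 1 (266°, 31.1 nmi): east 31.1 sin 266° = -31.02, north 31.1 cos 266° = -2.17
Leg 2 (150°, 11.4 nmi): east 11.4 sin 150° = 5.70, north 11.4 cos 150° = -9.87
Leg 3 (089°, 29.0 nmi): east 29.0 sin 89° = 29.00, north 29.0 cos 89° = 0.51
Net: 3.67 east, -11.54 north. Distance = √((3.67)² + (-11.54)²) = 12.106 nmi.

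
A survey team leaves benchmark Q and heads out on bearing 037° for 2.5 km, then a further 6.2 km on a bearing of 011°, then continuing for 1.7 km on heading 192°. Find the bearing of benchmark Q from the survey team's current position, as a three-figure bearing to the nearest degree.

Leg 1 (037°, 2.5 km): east 2.5 sin 37° = 1.50, north 2.5 cos 37° = 2.00
Leg 2 (011°, 6.2 km): east 6.2 sin 11° = 1.18, north 6.2 cos 11° = 6.09
Leg 3 (192°, 1.7 km): east 1.7 sin 192° = -0.35, north 1.7 cos 192° = -1.66
Net displacement: 2.33 east, 6.42 north. Direction back to start is (-2.33, -6.42): bearing = atan2(-2.33, -6.42) mod 360° = 199.98° ≈ 200°.

200°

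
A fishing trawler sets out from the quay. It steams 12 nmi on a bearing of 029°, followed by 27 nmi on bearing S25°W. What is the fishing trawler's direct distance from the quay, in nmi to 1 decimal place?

15.1 nmi

Leg 1 (029°, 12 nmi): east 12 sin 29° = 5.82, north 12 cos 29° = 10.50
Leg 2 (S25°W, 27 nmi): east 27 sin 205° = -11.41, north 27 cos 205° = -24.47
Net: -5.59 east, -13.97 north. Distance = √((-5.59)² + (-13.97)²) = 15.053 nmi.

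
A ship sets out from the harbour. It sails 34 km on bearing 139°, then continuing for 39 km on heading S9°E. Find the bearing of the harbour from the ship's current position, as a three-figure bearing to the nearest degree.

Leg 1 (139°, 34 km): east 34 sin 139° = 22.31, north 34 cos 139° = -25.66
Leg 2 (S9°E, 39 km): east 39 sin 171° = 6.10, north 39 cos 171° = -38.52
Net displacement: 28.41 east, -64.18 north. Direction back to start is (-28.41, 64.18): bearing = atan2(-28.41, 64.18) mod 360° = 336.13° ≈ 336°.

336°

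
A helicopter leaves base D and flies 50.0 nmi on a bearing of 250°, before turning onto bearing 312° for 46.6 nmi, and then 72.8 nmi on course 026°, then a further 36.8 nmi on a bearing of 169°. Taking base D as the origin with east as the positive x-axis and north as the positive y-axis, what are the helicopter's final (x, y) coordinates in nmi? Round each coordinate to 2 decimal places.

Leg 1 (250°, 50.0 nmi): east 50.0 sin 250° = -46.98, north 50.0 cos 250° = -17.10
Leg 2 (312°, 46.6 nmi): east 46.6 sin 312° = -34.63, north 46.6 cos 312° = 31.18
Leg 3 (026°, 72.8 nmi): east 72.8 sin 26° = 31.91, north 72.8 cos 26° = 65.43
Leg 4 (169°, 36.8 nmi): east 36.8 sin 169° = 7.02, north 36.8 cos 169° = -36.12
Summing: -42.68 nmi east, 43.39 nmi north → (-42.68, 43.39).

(-42.68, 43.39)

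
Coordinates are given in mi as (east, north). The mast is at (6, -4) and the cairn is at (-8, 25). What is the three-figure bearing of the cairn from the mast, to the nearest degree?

Δeast = -8 − 6 = -14.00; Δnorth = 25 − -4 = 29.00.
Bearing = atan2(Δeast, Δnorth) mod 360° = 334.23° ≈ 334°.

334°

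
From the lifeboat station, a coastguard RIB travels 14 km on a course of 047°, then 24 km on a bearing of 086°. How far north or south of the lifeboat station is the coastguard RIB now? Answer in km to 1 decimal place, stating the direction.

Leg 1 (047°, 14 km): east 14 sin 47° = 10.24, north 14 cos 47° = 9.55
Leg 2 (086°, 24 km): east 24 sin 86° = 23.94, north 24 cos 86° = 1.67
Net north component: 11.22 km.

11.2 km north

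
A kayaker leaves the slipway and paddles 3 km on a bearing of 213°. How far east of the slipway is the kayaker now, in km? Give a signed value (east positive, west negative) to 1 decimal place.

Leg 1 (213°, 3 km): east 3 sin 213° = -1.63, north 3 cos 213° = -2.52
Net east component: -1.63 km.

-1.6 km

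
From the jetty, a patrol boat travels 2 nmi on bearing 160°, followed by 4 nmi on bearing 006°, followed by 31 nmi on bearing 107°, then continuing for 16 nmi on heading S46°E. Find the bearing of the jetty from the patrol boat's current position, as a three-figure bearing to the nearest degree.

Leg 1 (160°, 2 nmi): east 2 sin 160° = 0.68, north 2 cos 160° = -1.88
Leg 2 (006°, 4 nmi): east 4 sin 6° = 0.42, north 4 cos 6° = 3.98
Leg 3 (107°, 31 nmi): east 31 sin 107° = 29.65, north 31 cos 107° = -9.06
Leg 4 (S46°E, 16 nmi): east 16 sin 134° = 11.51, north 16 cos 134° = -11.11
Net displacement: 42.26 east, -18.08 north. Direction back to start is (-42.26, 18.08): bearing = atan2(-42.26, 18.08) mod 360° = 293.16° ≈ 293°.

293°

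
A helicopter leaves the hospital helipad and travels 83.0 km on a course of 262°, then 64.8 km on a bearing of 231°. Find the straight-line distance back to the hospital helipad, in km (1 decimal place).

142.5 km

Leg 1 (262°, 83.0 km): east 83.0 sin 262° = -82.19, north 83.0 cos 262° = -11.55
Leg 2 (231°, 64.8 km): east 64.8 sin 231° = -50.36, north 64.8 cos 231° = -40.78
Net: -132.55 east, -52.33 north. Distance = √((-132.55)² + (-52.33)²) = 142.508 km.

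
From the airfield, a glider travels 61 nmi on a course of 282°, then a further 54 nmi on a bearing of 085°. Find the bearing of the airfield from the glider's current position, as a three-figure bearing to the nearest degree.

161°

Leg 1 (282°, 61 nmi): east 61 sin 282° = -59.67, north 61 cos 282° = 12.68
Leg 2 (085°, 54 nmi): east 54 sin 85° = 53.79, north 54 cos 85° = 4.71
Net displacement: -5.87 east, 17.39 north. Direction back to start is (5.87, -17.39): bearing = atan2(5.87, -17.39) mod 360° = 161.34° ≈ 161°.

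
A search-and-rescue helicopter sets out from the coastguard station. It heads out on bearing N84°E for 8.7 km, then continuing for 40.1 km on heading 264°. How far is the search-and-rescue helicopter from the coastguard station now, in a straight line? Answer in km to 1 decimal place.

31.4 km

Leg 1 (N84°E, 8.7 km): east 8.7 sin 84° = 8.65, north 8.7 cos 84° = 0.91
Leg 2 (264°, 40.1 km): east 40.1 sin 264° = -39.88, north 40.1 cos 264° = -4.19
Net: -31.23 east, -3.28 north. Distance = √((-31.23)² + (-3.28)²) = 31.400 km.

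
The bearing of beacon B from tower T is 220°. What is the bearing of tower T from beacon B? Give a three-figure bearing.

Back-bearing = 220° − 180° = 040°.

040°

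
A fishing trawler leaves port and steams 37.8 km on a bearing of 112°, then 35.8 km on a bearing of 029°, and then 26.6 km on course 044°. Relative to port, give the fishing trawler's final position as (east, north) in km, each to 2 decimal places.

Leg 1 (112°, 37.8 km): east 37.8 sin 112° = 35.05, north 37.8 cos 112° = -14.16
Leg 2 (029°, 35.8 km): east 35.8 sin 29° = 17.36, north 35.8 cos 29° = 31.31
Leg 3 (044°, 26.6 km): east 26.6 sin 44° = 18.48, north 26.6 cos 44° = 19.13
Summing: 70.88 km east, 36.29 km north → (70.88, 36.29).

(70.88, 36.29)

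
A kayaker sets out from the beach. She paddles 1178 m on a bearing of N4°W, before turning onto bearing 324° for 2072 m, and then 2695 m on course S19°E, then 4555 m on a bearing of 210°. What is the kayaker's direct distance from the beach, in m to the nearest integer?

Leg 1 (N4°W, 1178 m): east 1178 sin 356° = -82.17, north 1178 cos 356° = 1175.13
Leg 2 (324°, 2072 m): east 2072 sin 324° = -1217.89, north 2072 cos 324° = 1676.28
Leg 3 (S19°E, 2695 m): east 2695 sin 161° = 877.41, north 2695 cos 161° = -2548.17
Leg 4 (210°, 4555 m): east 4555 sin 210° = -2277.50, north 4555 cos 210° = -3944.75
Net: -2700.16 east, -3641.50 north. Distance = √((-2700.16)² + (-3641.50)²) = 4533.366 m.

4533 m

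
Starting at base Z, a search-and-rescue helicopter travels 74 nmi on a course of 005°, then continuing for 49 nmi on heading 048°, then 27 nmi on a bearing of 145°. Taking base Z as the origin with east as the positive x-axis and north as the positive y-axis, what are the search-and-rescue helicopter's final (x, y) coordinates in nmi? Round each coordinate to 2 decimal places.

(58.35, 84.39)

Leg 1 (005°, 74 nmi): east 74 sin 5° = 6.45, north 74 cos 5° = 73.72
Leg 2 (048°, 49 nmi): east 49 sin 48° = 36.41, north 49 cos 48° = 32.79
Leg 3 (145°, 27 nmi): east 27 sin 145° = 15.49, north 27 cos 145° = -22.12
Summing: 58.35 nmi east, 84.39 nmi north → (58.35, 84.39).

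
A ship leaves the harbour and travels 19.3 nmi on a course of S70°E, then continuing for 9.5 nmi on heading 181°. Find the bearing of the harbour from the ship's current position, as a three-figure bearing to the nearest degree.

Leg 1 (S70°E, 19.3 nmi): east 19.3 sin 110° = 18.14, north 19.3 cos 110° = -6.60
Leg 2 (181°, 9.5 nmi): east 9.5 sin 181° = -0.17, north 9.5 cos 181° = -9.50
Net displacement: 17.97 east, -16.10 north. Direction back to start is (-17.97, 16.10): bearing = atan2(-17.97, 16.10) mod 360° = 311.86° ≈ 312°.

312°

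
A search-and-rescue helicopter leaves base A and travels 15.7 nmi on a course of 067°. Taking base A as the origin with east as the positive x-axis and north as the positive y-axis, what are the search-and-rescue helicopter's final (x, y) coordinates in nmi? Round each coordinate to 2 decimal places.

(14.45, 6.13)

Leg 1 (067°, 15.7 nmi): east 15.7 sin 67° = 14.45, north 15.7 cos 67° = 6.13
Summing: 14.45 nmi east, 6.13 nmi north → (14.45, 6.13).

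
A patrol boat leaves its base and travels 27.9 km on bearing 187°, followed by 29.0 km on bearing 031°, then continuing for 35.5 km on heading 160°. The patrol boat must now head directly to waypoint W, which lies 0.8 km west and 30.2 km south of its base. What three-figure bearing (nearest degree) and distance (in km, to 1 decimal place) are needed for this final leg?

284°, 25.2 km

Leg 1 (187°, 27.9 km): east 27.9 sin 187° = -3.40, north 27.9 cos 187° = -27.69
Leg 2 (031°, 29.0 km): east 29.0 sin 31° = 14.94, north 29.0 cos 31° = 24.86
Leg 3 (160°, 35.5 km): east 35.5 sin 160° = 12.14, north 35.5 cos 160° = -33.36
Current position: (23.68, -36.19). Target: (-0.8, -30.2). Remaining: Δeast = -24.48, Δnorth = 5.99.
Bearing = atan2(-24.48, 5.99) mod 360° = 283.76°; distance = √((-24.48)² + (5.99)²) = 25.201 km.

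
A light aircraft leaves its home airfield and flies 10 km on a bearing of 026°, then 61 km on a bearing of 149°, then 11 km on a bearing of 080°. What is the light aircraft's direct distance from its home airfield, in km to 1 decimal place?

62.4 km

Leg 1 (026°, 10 km): east 10 sin 26° = 4.38, north 10 cos 26° = 8.99
Leg 2 (149°, 61 km): east 61 sin 149° = 31.42, north 61 cos 149° = -52.29
Leg 3 (080°, 11 km): east 11 sin 80° = 10.83, north 11 cos 80° = 1.91
Net: 46.63 east, -41.39 north. Distance = √((46.63)² + (-41.39)²) = 62.352 km.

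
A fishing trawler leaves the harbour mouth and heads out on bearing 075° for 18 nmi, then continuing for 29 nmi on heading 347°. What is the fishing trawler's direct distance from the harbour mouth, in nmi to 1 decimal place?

34.7 nmi

Leg 1 (075°, 18 nmi): east 18 sin 75° = 17.39, north 18 cos 75° = 4.66
Leg 2 (347°, 29 nmi): east 29 sin 347° = -6.52, north 29 cos 347° = 28.26
Net: 10.86 east, 32.92 north. Distance = √((10.86)² + (32.92)²) = 34.662 nmi.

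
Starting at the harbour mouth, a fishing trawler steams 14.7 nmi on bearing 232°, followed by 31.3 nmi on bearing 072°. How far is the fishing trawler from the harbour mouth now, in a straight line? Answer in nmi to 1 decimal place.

18.2 nmi

Leg 1 (232°, 14.7 nmi): east 14.7 sin 232° = -11.58, north 14.7 cos 232° = -9.05
Leg 2 (072°, 31.3 nmi): east 31.3 sin 72° = 29.77, north 31.3 cos 72° = 9.67
Net: 18.18 east, 0.62 north. Distance = √((18.18)² + (0.62)²) = 18.195 nmi.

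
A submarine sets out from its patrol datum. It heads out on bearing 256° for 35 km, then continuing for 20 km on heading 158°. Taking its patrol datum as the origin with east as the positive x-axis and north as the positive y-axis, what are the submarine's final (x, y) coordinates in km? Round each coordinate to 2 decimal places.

Leg 1 (256°, 35 km): east 35 sin 256° = -33.96, north 35 cos 256° = -8.47
Leg 2 (158°, 20 km): east 20 sin 158° = 7.49, north 20 cos 158° = -18.54
Summing: -26.47 km east, -27.01 km north → (-26.47, -27.01).

(-26.47, -27.01)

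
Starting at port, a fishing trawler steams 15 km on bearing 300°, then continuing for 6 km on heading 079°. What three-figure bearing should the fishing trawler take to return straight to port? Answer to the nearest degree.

141°

Leg 1 (300°, 15 km): east 15 sin 300° = -12.99, north 15 cos 300° = 7.50
Leg 2 (079°, 6 km): east 6 sin 79° = 5.89, north 6 cos 79° = 1.14
Net displacement: -7.10 east, 8.64 north. Direction back to start is (7.10, -8.64): bearing = atan2(7.10, -8.64) mod 360° = 140.60° ≈ 141°.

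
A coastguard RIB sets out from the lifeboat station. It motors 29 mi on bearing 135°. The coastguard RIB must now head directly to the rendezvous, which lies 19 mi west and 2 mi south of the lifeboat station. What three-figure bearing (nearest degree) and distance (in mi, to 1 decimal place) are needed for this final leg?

295°, 43.6 mi

Leg 1 (135°, 29 mi): east 29 sin 135° = 20.51, north 29 cos 135° = -20.51
Current position: (20.51, -20.51). Target: (-19, -2). Remaining: Δeast = -39.51, Δnorth = 18.51.
Bearing = atan2(-39.51, 18.51) mod 360° = 295.10°; distance = √((-39.51)² + (18.51)²) = 43.626 mi.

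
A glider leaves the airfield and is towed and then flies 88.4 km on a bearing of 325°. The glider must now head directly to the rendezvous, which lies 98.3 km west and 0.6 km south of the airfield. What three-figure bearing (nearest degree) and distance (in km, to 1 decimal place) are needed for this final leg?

Leg 1 (325°, 88.4 km): east 88.4 sin 325° = -50.70, north 88.4 cos 325° = 72.41
Current position: (-50.70, 72.41). Target: (-98.3, -0.6). Remaining: Δeast = -47.60, Δnorth = -73.01.
Bearing = atan2(-47.60, -73.01) mod 360° = 213.10°; distance = √((-47.60)² + (-73.01)²) = 87.157 km.

213°, 87.2 km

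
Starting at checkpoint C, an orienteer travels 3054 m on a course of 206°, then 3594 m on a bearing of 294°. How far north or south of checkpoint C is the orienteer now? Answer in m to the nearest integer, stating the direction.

1283 m south

Leg 1 (206°, 3054 m): east 3054 sin 206° = -1338.79, north 3054 cos 206° = -2744.92
Leg 2 (294°, 3594 m): east 3594 sin 294° = -3283.28, north 3594 cos 294° = 1461.81
Net north component: -1283.11 m.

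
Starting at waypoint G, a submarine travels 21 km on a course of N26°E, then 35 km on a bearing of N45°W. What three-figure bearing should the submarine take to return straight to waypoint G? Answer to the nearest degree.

160°

Leg 1 (N26°E, 21 km): east 21 sin 26° = 9.21, north 21 cos 26° = 18.87
Leg 2 (N45°W, 35 km): east 35 sin 315° = -24.75, north 35 cos 315° = 24.75
Net displacement: -15.54 east, 43.62 north. Direction back to start is (15.54, -43.62): bearing = atan2(15.54, -43.62) mod 360° = 160.39° ≈ 160°.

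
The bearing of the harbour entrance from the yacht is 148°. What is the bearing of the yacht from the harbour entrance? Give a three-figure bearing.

328°

Back-bearing = 148° + 180° = 328°.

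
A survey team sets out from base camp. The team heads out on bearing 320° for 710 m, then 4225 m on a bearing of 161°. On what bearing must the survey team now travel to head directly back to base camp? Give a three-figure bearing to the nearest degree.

345°

Leg 1 (320°, 710 m): east 710 sin 320° = -456.38, north 710 cos 320° = 543.89
Leg 2 (161°, 4225 m): east 4225 sin 161° = 1375.53, north 4225 cos 161° = -3994.82
Net displacement: 919.15 east, -3450.92 north. Direction back to start is (-919.15, 3450.92): bearing = atan2(-919.15, 3450.92) mod 360° = 345.09° ≈ 345°.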